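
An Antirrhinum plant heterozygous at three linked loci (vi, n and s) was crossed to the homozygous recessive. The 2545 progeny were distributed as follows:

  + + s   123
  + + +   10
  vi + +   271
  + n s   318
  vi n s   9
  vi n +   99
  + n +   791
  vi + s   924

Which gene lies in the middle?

The two most frequent reciprocal classes, vi + s and + n +, are the parental types, so the F1 was vi + s / + n +.
The two rarest classes, vi n s and + + +, are the double crossovers. Comparing them with the parentals, only the n allele has switched, so n is the middle locus and the order is vi – n – s.

n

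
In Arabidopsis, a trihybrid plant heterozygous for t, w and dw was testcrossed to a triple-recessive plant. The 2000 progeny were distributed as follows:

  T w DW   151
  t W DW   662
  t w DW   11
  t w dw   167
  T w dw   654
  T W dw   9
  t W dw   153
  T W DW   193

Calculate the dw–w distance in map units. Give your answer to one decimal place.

The two most frequent reciprocal classes, T w dw and t W DW, are the parental types, so the F1 was T w dw / t W DW.
The two rarest classes, T W dw and t w DW, are the double crossovers. Comparing them with the parentals, only the w allele has switched, so w is the middle locus and the order is dw – w – t.
Crossovers in the dw–w interval produce the single-crossover classes T w DW and t W dw (151 + 153 = 304) plus the double crossovers (20).
RF(dw–w) = (304 + 20) / 2000 = 324/2000 = 0.1620 → 16.2 map units.

16.2 map units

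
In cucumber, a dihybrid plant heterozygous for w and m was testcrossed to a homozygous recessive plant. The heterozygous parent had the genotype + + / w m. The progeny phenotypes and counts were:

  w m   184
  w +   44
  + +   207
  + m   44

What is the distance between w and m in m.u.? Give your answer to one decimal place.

18.4 m.u.

The recombinant classes are + m and w +: 44 + 44 = 88.
Recombination frequency = 88/479 = 0.1837 ≈ 18.4%, i.e. 18.4 m.u.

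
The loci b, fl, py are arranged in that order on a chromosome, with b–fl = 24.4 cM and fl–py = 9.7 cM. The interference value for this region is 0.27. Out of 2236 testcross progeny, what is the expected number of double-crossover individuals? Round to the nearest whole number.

Map distances give recombination frequencies of 0.244 and 0.097 for the two intervals.
With interference 0.27 (so coincidence = 0.73), expected double-crossover frequency = 0.244 × 0.097 × 0.73 = 0.01728.
Expected number = 0.01728 × 2236 = 38.63 ≈ 39.

39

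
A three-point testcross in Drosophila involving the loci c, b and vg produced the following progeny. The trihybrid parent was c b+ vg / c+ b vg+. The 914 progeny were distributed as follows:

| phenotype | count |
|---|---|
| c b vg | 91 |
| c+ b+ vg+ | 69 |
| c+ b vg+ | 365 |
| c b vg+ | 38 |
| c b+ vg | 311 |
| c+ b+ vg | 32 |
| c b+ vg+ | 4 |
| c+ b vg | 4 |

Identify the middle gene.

vg

The two rarest classes, c b+ vg+ and c+ b vg, are the double crossovers. Comparing them with the parentals, only the vg allele has switched, so vg is the middle locus and the order is c – vg – b.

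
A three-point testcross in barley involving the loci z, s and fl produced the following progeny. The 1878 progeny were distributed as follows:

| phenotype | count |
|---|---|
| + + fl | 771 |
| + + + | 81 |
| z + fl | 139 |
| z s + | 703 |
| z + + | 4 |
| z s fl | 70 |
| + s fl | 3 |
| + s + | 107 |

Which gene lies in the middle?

s

The two most frequent reciprocal classes, + + fl and z s +, are the parental types, so the F1 was + + fl / z s +.
The two rarest classes, + s fl and z + +, are the double crossovers. Comparing them with the parentals, only the s allele has switched, so s is the middle locus and the order is z – s – fl.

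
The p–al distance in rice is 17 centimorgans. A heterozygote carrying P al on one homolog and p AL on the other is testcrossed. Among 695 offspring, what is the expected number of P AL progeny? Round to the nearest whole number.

A map distance of 17 centimorgans corresponds to a recombination frequency of 0.170.
The F1 is P al / p AL, so P AL is a recombinant gamete class with expected frequency r/2 = 0.170/2 = 0.0850.
Expected number = 0.0850 × 695 = 59.08 ≈ 59.

59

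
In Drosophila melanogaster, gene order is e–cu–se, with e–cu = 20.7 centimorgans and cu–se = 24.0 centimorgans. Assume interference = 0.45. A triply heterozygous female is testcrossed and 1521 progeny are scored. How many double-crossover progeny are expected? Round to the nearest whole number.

Map distances give recombination frequencies of 0.207 and 0.240 for the two intervals.
With interference 0.45 (so coincidence = 0.55), expected double-crossover frequency = 0.207 × 0.240 × 0.55 = 0.02732.
Expected number = 0.02732 × 1521 = 41.56 ≈ 42.

42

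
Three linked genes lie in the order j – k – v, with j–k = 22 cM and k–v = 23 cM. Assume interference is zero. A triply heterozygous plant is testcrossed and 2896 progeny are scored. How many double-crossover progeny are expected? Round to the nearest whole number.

Map distances give recombination frequencies of 0.220 and 0.230 for the two intervals.
With no interference, expected double-crossover frequency = 0.220 × 0.230 = 0.05060.
Expected number = 0.05060 × 2896 = 146.54 ≈ 147.

147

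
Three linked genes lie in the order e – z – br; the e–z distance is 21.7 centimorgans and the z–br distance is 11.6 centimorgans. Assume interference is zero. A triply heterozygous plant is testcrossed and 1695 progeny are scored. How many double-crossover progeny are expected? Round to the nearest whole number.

Map distances give recombination frequencies of 0.217 and 0.116 for the two intervals.
With no interference, expected double-crossover frequency = 0.217 × 0.116 = 0.02517.
Expected number = 0.02517 × 1695 = 42.67 ≈ 43.

43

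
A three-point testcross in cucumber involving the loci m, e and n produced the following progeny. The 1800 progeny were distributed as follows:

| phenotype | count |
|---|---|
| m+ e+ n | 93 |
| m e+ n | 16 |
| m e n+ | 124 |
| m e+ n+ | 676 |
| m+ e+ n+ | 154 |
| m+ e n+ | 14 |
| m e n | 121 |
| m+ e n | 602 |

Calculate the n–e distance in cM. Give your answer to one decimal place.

13.7 cM

The two most frequent reciprocal classes, m e+ n+ and m+ e n, are the parental types, so the F1 was m e+ n+ / m+ e n.
The two rarest classes, m e+ n and m+ e n+, are the double crossovers. Comparing them with the parentals, only the n allele has switched, so n is the middle locus and the order is m – n – e.
Crossovers in the n–e interval produce the single-crossover classes m e n+ and m+ e+ n (124 + 93 = 217) plus the double crossovers (30).
RF(n–e) = (217 + 30) / 1800 = 247/1800 = 0.1372 → 13.7 cM.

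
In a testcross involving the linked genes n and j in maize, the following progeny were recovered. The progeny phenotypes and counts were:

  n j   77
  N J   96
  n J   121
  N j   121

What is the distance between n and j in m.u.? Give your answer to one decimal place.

41.7 m.u.

The two most frequent classes, N j (121) and n J (121), are the parental types, so the F1 was N j / n J.
The recombinant classes are N J and n j: 96 + 77 = 173.
Recombination frequency = 173/415 = 0.4169 ≈ 41.7%, i.e. 41.7 m.u.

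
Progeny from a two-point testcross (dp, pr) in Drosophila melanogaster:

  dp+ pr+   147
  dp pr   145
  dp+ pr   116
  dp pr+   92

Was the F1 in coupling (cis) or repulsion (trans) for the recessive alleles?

cis

The two most frequent classes are dp+ pr+ (147) and dp pr (145); these are the parental (non-recombinant) types.
So the F1 carried dp+ pr+ on one chromosome and dp pr on the other — the recessive alleles are on the same chromosome (cis / coupling).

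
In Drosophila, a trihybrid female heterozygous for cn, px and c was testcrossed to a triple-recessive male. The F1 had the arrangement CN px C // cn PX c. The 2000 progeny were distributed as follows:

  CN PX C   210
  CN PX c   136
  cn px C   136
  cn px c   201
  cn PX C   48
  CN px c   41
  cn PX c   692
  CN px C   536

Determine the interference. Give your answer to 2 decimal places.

The two rarest classes, CN px c and cn PX C, are the double crossovers. Comparing them with the parentals, only the c allele has switched, so c is the middle locus and the order is cn – c – px.
cn–c: (272 + 89)/2000 = 0.1805; c–px: (411 + 89)/2000 = 0.2500.
Expected DCO frequency = 0.1805 × 0.2500 ≈ 0.04512; observed = 89/2000 ≈ 0.04450.
Coefficient of coincidence = 0.04450/0.04512 ≈ 0.99; interference = 1 − 0.99 = 0.01.

0.01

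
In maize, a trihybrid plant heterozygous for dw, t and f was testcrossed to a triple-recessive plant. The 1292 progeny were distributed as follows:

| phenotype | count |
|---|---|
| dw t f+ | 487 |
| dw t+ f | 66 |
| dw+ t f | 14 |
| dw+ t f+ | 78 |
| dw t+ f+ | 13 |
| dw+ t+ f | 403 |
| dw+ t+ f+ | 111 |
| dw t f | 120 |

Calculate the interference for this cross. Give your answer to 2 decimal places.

The two most frequent reciprocal classes, dw t f+ and dw+ t+ f, are the parental types, so the F1 was dw t f+ / dw+ t+ f.
The two rarest classes, dw t+ f+ and dw+ t f, are the double crossovers. Comparing them with the parentals, only the t allele has switched, so t is the middle locus and the order is f – t – dw.
f–t: (231 + 27)/1292 = 0.1997; t–dw: (144 + 27)/1292 = 0.1324.
Expected DCO frequency = 0.1997 × 0.1324 ≈ 0.02644; observed = 27/1292 ≈ 0.02090.
Coefficient of coincidence = 0.02090/0.02644 ≈ 0.79; interference = 1 − 0.79 = 0.21.

0.21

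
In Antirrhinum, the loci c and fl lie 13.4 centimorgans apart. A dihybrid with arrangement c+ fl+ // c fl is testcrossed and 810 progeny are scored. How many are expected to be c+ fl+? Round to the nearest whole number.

351

A map distance of 13.4 centimorgans corresponds to a recombination frequency of 0.134.
The F1 is c+ fl+ / c fl, so c+ fl+ is a parental gamete class with expected frequency (1 − r)/2 = 0.866/2 = 0.4330.
Expected number = 0.4330 × 810 = 350.73 ≈ 351.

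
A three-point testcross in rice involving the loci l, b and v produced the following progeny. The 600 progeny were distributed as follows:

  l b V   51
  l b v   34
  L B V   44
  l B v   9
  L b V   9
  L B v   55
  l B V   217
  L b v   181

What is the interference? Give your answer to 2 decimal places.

The two most frequent reciprocal classes, l B V and L b v, are the parental types, so the F1 was l B V / L b v.
The two rarest classes, l B v and L b V, are the double crossovers. Comparing them with the parentals, only the v allele has switched, so v is the middle locus and the order is l – v – b.
l–v: (78 + 18)/600 = 0.1600; v–b: (106 + 18)/600 = 0.2067.
Expected DCO frequency = 0.1600 × 0.2067 ≈ 0.03307; observed = 18/600 ≈ 0.03000.
Coefficient of coincidence = 0.03000/0.03307 ≈ 0.91; interference = 1 − 0.91 = 0.09.

0.09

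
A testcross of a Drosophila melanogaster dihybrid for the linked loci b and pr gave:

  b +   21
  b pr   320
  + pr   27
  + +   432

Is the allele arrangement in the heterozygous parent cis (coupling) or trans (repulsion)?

cis

The two most frequent classes are + + (432) and b pr (320); these are the parental (non-recombinant) types.
So the F1 carried + + on one chromosome and b pr on the other — the recessive alleles are on the same chromosome (cis / coupling).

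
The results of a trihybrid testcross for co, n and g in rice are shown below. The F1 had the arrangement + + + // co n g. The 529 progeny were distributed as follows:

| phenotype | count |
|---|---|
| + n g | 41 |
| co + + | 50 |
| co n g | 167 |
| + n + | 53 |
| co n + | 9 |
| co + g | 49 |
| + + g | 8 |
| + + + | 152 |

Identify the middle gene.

The two rarest classes, + + g and co n +, are the double crossovers. Comparing them with the parentals, only the g allele has switched, so g is the middle locus and the order is n – g – co.

g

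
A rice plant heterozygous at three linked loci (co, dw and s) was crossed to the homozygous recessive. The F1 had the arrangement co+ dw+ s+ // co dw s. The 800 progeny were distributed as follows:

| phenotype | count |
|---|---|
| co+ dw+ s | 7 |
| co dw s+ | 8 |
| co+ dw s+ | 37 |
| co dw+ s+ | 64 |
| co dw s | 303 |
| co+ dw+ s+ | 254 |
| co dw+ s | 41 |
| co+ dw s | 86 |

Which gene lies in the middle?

s

The two rarest classes, co+ dw+ s and co dw s+, are the double crossovers. Comparing them with the parentals, only the s allele has switched, so s is the middle locus and the order is dw – s – co.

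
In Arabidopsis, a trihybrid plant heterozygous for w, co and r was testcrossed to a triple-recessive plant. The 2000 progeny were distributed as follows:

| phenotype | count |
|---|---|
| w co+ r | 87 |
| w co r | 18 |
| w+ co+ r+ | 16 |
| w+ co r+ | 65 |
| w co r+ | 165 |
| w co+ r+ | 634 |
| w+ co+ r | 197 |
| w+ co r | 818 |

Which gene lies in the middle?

The two most frequent reciprocal classes, w+ co r and w co+ r+, are the parental types, so the F1 was w+ co r / w co+ r+.
The two rarest classes, w co r and w+ co+ r+, are the double crossovers. Comparing them with the parentals, only the w allele has switched, so w is the middle locus and the order is co – w – r.

w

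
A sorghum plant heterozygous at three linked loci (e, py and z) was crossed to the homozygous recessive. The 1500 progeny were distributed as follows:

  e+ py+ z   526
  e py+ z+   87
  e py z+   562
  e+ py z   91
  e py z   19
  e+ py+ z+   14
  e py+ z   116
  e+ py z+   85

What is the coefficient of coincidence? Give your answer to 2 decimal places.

1.00

The two most frequent reciprocal classes, e py z+ and e+ py+ z, are the parental types, so the F1 was e py z+ / e+ py+ z.
The two rarest classes, e py z and e+ py+ z+, are the double crossovers. Comparing them with the parentals, only the z allele has switched, so z is the middle locus and the order is e – z – py.
e–z: (201 + 33)/1500 = 0.1560; z–py: (178 + 33)/1500 = 0.1407.
Expected DCO frequency = 0.1560 × 0.1407 ≈ 0.02195; observed = 33/1500 ≈ 0.02200.
Coefficient of coincidence = 0.02200/0.02195 ≈ 1.00.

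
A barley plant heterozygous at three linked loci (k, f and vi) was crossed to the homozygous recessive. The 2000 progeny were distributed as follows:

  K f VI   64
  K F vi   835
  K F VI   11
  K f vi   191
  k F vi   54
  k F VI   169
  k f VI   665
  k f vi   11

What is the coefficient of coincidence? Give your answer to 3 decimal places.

The two most frequent reciprocal classes, K F vi and k f VI, are the parental types, so the F1 was K F vi / k f VI.
The two rarest classes, K F VI and k f vi, are the double crossovers. Comparing them with the parentals, only the vi allele has switched, so vi is the middle locus and the order is k – vi – f.
k–vi: (118 + 22)/2000 = 0.0700; vi–f: (360 + 22)/2000 = 0.1910.
Expected DCO frequency = 0.0700 × 0.1910 ≈ 0.01337; observed = 22/2000 ≈ 0.01100.
Coefficient of coincidence = 0.01100/0.01337 ≈ 0.823.

0.823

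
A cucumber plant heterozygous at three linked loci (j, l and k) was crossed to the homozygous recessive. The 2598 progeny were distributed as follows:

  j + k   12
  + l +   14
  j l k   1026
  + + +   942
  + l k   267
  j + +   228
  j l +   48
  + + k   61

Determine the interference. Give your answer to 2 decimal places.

0.04

The two most frequent reciprocal classes, j l k and + + +, are the parental types, so the F1 was j l k / + + +.
The two rarest classes, j + k and + l +, are the double crossovers. Comparing them with the parentals, only the l allele has switched, so l is the middle locus and the order is k – l – j.
k–l: (109 + 26)/2598 = 0.0520; l–j: (495 + 26)/2598 = 0.2005.
Expected DCO frequency = 0.0520 × 0.2005 ≈ 0.01043; observed = 26/2598 ≈ 0.01001.
Coefficient of coincidence = 0.01001/0.01043 ≈ 0.96; interference = 1 − 0.96 = 0.04.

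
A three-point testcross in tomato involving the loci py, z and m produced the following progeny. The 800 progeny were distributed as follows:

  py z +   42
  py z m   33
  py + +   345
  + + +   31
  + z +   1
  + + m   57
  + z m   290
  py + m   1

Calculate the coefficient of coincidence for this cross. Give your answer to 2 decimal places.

The two most frequent reciprocal classes, py + + and + z m, are the parental types, so the F1 was py + + / + z m.
The two rarest classes, py + m and + z +, are the double crossovers. Comparing them with the parentals, only the m allele has switched, so m is the middle locus and the order is z – m – py.
z–m: (99 + 2)/800 = 0.1263; m–py: (64 + 2)/800 = 0.0825.
Expected DCO frequency = 0.1263 × 0.0825 ≈ 0.01042; observed = 2/800 ≈ 0.00250.
Coefficient of coincidence = 0.00250/0.01042 ≈ 0.24.

0.24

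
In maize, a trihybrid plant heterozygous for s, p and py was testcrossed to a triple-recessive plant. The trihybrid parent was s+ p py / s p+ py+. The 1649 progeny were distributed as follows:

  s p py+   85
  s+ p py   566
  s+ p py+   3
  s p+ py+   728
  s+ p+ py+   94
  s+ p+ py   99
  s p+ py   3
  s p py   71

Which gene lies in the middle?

The two rarest classes, s+ p py+ and s p+ py, are the double crossovers. Comparing them with the parentals, only the py allele has switched, so py is the middle locus and the order is s – py – p.

py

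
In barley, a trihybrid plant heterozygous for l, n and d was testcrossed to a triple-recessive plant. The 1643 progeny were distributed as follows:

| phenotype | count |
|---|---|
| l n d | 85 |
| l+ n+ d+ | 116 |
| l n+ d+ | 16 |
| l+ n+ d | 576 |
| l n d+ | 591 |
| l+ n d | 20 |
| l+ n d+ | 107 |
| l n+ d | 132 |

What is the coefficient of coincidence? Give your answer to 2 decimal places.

The two most frequent reciprocal classes, l n d+ and l+ n+ d, are the parental types, so the F1 was l n d+ / l+ n+ d.
The two rarest classes, l n+ d+ and l+ n d, are the double crossovers. Comparing them with the parentals, only the n allele has switched, so n is the middle locus and the order is d – n – l.
d–n: (201 + 36)/1643 = 0.1442; n–l: (239 + 36)/1643 = 0.1674.
Expected DCO frequency = 0.1442 × 0.1674 ≈ 0.02414; observed = 36/1643 ≈ 0.02191.
Coefficient of coincidence = 0.02191/0.02414 ≈ 0.91.

0.91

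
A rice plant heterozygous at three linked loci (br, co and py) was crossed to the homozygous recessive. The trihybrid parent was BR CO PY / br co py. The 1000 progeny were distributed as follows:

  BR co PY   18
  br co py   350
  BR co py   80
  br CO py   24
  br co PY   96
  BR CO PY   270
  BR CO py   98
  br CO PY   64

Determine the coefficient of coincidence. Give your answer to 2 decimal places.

0.96

The two rarest classes, BR co PY and br CO py, are the double crossovers. Comparing them with the parentals, only the co allele has switched, so co is the middle locus and the order is br – co – py.
br–co: (144 + 42)/1000 = 0.1860; co–py: (194 + 42)/1000 = 0.2360.
Expected DCO frequency = 0.1860 × 0.2360 ≈ 0.04390; observed = 42/1000 ≈ 0.04200.
Coefficient of coincidence = 0.04200/0.04390 ≈ 0.96.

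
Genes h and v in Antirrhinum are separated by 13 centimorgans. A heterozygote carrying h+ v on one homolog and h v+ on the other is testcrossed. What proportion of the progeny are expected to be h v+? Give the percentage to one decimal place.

A map distance of 13 centimorgans corresponds to a recombination frequency of 0.130.
The F1 is h+ v / h v+, so h v+ is a parental gamete class with expected frequency (1 − r)/2 = 0.870/2 = 0.4350.
That is 0.4350 = 43.5% of the progeny.

43.5%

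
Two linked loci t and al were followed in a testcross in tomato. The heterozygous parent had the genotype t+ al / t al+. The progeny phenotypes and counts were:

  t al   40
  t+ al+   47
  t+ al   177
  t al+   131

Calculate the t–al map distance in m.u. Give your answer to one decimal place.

The recombinant classes are t+ al+ and t al: 47 + 40 = 87.
Recombination frequency = 87/395 = 0.2203 ≈ 22.0%, i.e. 22.0 m.u.

22.0 m.u.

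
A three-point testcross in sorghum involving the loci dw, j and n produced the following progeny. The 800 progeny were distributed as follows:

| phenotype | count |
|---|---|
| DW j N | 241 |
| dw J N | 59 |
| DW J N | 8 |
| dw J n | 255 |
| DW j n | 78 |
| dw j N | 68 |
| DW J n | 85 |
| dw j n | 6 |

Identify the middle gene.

The two most frequent reciprocal classes, dw J n and DW j N, are the parental types, so the F1 was dw J n / DW j N.
The two rarest classes, dw j n and DW J N, are the double crossovers. Comparing them with the parentals, only the j allele has switched, so j is the middle locus and the order is dw – j – n.

j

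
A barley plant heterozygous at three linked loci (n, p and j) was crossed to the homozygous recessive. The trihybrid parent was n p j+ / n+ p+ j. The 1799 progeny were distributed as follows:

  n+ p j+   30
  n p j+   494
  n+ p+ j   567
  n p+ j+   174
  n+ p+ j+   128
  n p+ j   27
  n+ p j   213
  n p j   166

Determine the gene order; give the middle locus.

n

The two rarest classes, n+ p j+ and n p+ j, are the double crossovers. Comparing them with the parentals, only the n allele has switched, so n is the middle locus and the order is p – n – j.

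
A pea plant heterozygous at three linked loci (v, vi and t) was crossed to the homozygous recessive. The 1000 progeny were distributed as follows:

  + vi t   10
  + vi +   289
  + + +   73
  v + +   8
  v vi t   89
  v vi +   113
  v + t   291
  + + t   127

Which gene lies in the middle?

t

The two most frequent reciprocal classes, v + t and + vi +, are the parental types, so the F1 was v + t / + vi +.
The two rarest classes, v + + and + vi t, are the double crossovers. Comparing them with the parentals, only the t allele has switched, so t is the middle locus and the order is v – t – vi.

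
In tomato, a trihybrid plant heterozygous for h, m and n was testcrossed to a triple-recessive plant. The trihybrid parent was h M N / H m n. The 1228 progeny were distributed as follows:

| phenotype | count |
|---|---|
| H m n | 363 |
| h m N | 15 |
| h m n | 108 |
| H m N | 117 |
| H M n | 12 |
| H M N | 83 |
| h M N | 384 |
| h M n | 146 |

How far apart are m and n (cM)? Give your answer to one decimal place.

23.6 cM

The two rarest classes, h m N and H M n, are the double crossovers. Comparing them with the parentals, only the m allele has switched, so m is the middle locus and the order is h – m – n.
Crossovers in the m–n interval produce the single-crossover classes h M n and H m N (146 + 117 = 263) plus the double crossovers (27).
RF(m–n) = (263 + 27) / 1228 = 290/1228 = 0.2362 → 23.6 cM.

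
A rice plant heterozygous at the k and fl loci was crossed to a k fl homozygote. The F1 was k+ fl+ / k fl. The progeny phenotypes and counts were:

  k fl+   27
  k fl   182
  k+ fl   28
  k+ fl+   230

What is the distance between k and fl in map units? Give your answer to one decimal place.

The recombinant classes are k+ fl and k fl+: 28 + 27 = 55.
Recombination frequency = 55/467 = 0.1178 ≈ 11.8%, i.e. 11.8 map units.

11.8 map units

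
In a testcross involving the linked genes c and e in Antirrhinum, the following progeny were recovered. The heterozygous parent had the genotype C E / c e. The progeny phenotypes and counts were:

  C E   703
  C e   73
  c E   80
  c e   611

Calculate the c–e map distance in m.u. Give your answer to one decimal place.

The recombinant classes are C e and c E: 73 + 80 = 153.
Recombination frequency = 153/1467 = 0.1043 ≈ 10.4%, i.e. 10.4 m.u.

10.4 m.u.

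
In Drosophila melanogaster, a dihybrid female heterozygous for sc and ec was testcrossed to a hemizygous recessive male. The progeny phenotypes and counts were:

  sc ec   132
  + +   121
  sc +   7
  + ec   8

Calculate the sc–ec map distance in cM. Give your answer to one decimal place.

The two most frequent classes, + + (121) and sc ec (132), are the parental types, so the F1 was + + / sc ec.
The recombinant classes are + ec and sc +: 8 + 7 = 15.
Recombination frequency = 15/268 = 0.0560 ≈ 5.6%, i.e. 5.6 cM.

5.6 cM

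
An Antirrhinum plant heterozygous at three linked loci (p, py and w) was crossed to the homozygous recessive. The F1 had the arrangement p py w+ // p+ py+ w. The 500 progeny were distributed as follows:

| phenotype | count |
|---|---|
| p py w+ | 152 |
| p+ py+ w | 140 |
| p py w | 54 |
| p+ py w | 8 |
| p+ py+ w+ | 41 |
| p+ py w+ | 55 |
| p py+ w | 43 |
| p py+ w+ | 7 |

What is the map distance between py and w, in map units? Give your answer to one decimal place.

The two rarest classes, p py+ w+ and p+ py w, are the double crossovers. Comparing them with the parentals, only the py allele has switched, so py is the middle locus and the order is p – py – w.
Crossovers in the py–w interval produce the single-crossover classes p py w and p+ py+ w+ (54 + 41 = 95) plus the double crossovers (15).
RF(py–w) = (95 + 15) / 500 = 110/500 = 0.2200 → 22.0 map units.

22.0 map units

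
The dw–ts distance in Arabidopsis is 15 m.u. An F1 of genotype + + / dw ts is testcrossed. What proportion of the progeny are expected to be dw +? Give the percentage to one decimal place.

A map distance of 15 m.u. corresponds to a recombination frequency of 0.150.
The F1 is + + / dw ts, so dw + is a recombinant gamete class with expected frequency r/2 = 0.150/2 = 0.0750.
That is 0.0750 = 7.5% of the progeny.

7.5%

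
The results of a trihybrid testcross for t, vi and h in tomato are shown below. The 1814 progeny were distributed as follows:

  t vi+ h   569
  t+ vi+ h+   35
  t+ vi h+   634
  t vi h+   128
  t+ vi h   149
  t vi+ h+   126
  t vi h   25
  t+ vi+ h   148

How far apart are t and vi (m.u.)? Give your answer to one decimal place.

18.5 m.u.

The two most frequent reciprocal classes, t+ vi h+ and t vi+ h, are the parental types, so the F1 was t+ vi h+ / t vi+ h.
The two rarest classes, t+ vi+ h+ and t vi h, are the double crossovers. Comparing them with the parentals, only the vi allele has switched, so vi is the middle locus and the order is t – vi – h.
Crossovers in the t–vi interval produce the single-crossover classes t vi h+ and t+ vi+ h (128 + 148 = 276) plus the double crossovers (60).
RF(t–vi) = (276 + 60) / 1814 = 336/1814 = 0.1852 → 18.5 m.u.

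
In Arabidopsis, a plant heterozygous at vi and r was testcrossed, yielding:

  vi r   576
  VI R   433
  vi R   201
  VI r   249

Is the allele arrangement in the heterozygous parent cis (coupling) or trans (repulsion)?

cis

The two most frequent classes are VI R (433) and vi r (576); these are the parental (non-recombinant) types.
So the F1 carried VI R on one chromosome and vi r on the other — the recessive alleles are on the same chromosome (cis / coupling).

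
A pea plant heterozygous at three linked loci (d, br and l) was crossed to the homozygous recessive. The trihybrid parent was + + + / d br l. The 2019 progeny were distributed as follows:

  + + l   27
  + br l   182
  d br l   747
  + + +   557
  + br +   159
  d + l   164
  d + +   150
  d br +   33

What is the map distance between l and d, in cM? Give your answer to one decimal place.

The two rarest classes, + + l and d br +, are the double crossovers. Comparing them with the parentals, only the l allele has switched, so l is the middle locus and the order is d – l – br.
Crossovers in the d–l interval produce the single-crossover classes d + + and + br l (150 + 182 = 332) plus the double crossovers (60).
RF(d–l) = (332 + 60) / 2019 = 392/2019 = 0.1942 → 19.4 cM.

19.4 cM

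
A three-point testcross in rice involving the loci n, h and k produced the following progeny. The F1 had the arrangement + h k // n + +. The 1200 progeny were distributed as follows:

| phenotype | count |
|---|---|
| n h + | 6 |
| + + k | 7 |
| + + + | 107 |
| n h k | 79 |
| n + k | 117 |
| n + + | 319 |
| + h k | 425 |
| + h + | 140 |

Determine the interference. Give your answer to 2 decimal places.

0.71

The two rarest classes, + + k and n h +, are the double crossovers. Comparing them with the parentals, only the h allele has switched, so h is the middle locus and the order is n – h – k.
n–h: (186 + 13)/1200 = 0.1658; h–k: (257 + 13)/1200 = 0.2250.
Expected DCO frequency = 0.1658 × 0.2250 ≈ 0.03731; observed = 13/1200 ≈ 0.01083.
Coefficient of coincidence = 0.01083/0.03731 ≈ 0.29; interference = 1 − 0.29 = 0.71.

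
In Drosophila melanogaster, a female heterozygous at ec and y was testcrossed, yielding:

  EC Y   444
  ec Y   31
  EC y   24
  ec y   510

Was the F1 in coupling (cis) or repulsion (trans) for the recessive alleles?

cis

The two most frequent classes are EC Y (444) and ec y (510); these are the parental (non-recombinant) types.
So the F1 carried EC Y on one chromosome and ec y on the other — the recessive alleles are on the same chromosome (cis / coupling).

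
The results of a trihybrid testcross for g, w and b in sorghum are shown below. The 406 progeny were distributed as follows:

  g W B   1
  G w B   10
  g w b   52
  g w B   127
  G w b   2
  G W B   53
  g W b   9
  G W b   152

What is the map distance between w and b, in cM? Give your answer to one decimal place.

26.6 cM

The two most frequent reciprocal classes, g w B and G W b, are the parental types, so the F1 was g w B / G W b.
The two rarest classes, g W B and G w b, are the double crossovers. Comparing them with the parentals, only the w allele has switched, so w is the middle locus and the order is g – w – b.
Crossovers in the w–b interval produce the single-crossover classes g w b and G W B (52 + 53 = 105) plus the double crossovers (3).
RF(w–b) = (105 + 3) / 406 = 108/406 = 0.2660 → 26.6 cM.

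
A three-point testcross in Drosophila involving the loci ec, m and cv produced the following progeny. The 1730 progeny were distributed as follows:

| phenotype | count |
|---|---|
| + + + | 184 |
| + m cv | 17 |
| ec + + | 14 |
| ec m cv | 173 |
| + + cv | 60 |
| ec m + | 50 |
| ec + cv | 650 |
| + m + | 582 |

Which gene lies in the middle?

cv

The two most frequent reciprocal classes, + m + and ec + cv, are the parental types, so the F1 was + m + / ec + cv.
The two rarest classes, + m cv and ec + +, are the double crossovers. Comparing them with the parentals, only the cv allele has switched, so cv is the middle locus and the order is m – cv – ec.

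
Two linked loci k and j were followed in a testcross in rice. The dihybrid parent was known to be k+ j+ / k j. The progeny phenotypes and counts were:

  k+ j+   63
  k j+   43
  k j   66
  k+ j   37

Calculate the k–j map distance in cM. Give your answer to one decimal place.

The recombinant classes are k+ j and k j+: 37 + 43 = 80.
Recombination frequency = 80/209 = 0.3828 ≈ 38.3%, i.e. 38.3 cM.

38.3 cM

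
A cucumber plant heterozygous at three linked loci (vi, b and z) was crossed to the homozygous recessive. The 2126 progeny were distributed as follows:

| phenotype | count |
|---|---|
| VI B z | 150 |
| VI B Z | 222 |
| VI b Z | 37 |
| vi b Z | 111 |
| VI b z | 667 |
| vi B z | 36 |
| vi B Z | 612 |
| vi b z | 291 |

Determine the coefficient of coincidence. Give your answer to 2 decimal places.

0.79

The two most frequent reciprocal classes, VI b z and vi B Z, are the parental types, so the F1 was VI b z / vi B Z.
The two rarest classes, VI b Z and vi B z, are the double crossovers. Comparing them with the parentals, only the z allele has switched, so z is the middle locus and the order is vi – z – b.
vi–z: (513 + 73)/2126 = 0.2756; z–b: (261 + 73)/2126 = 0.1571.
Expected DCO frequency = 0.2756 × 0.1571 ≈ 0.04330; observed = 73/2126 ≈ 0.03434.
Coefficient of coincidence = 0.03434/0.04330 ≈ 0.79.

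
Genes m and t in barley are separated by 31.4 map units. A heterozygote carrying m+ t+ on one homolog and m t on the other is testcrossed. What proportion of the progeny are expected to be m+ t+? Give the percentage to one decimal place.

34.3%

A map distance of 31.4 map units corresponds to a recombination frequency of 0.314.
The F1 is m+ t+ / m t, so m+ t+ is a parental gamete class with expected frequency (1 − r)/2 = 0.686/2 = 0.3430.
That is 0.3430 = 34.3% of the progeny.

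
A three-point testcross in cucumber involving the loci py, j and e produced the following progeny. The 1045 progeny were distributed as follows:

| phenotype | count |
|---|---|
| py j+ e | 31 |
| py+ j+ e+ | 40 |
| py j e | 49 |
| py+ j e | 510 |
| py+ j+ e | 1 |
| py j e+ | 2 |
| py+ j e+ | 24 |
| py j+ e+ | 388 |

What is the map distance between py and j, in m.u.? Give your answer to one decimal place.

The two most frequent reciprocal classes, py j+ e+ and py+ j e, are the parental types, so the F1 was py j+ e+ / py+ j e.
The two rarest classes, py j e+ and py+ j+ e, are the double crossovers. Comparing them with the parentals, only the j allele has switched, so j is the middle locus and the order is e – j – py.
Crossovers in the j–py interval produce the single-crossover classes py+ j+ e+ and py j e (40 + 49 = 89) plus the double crossovers (3).
RF(j–py) = (89 + 3) / 1045 = 92/1045 = 0.0880 → 8.8 m.u.

8.8 m.u.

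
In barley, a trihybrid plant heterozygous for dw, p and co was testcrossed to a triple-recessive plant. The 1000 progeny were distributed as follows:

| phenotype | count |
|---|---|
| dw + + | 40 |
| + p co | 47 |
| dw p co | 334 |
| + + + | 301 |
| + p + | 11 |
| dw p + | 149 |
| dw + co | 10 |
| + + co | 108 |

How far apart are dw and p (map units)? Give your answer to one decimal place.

The two most frequent reciprocal classes, dw p co and + + +, are the parental types, so the F1 was dw p co / + + +.
The two rarest classes, dw + co and + p +, are the double crossovers. Comparing them with the parentals, only the p allele has switched, so p is the middle locus and the order is dw – p – co.
Crossovers in the dw–p interval produce the single-crossover classes + p co and dw + + (47 + 40 = 87) plus the double crossovers (21).
RF(dw–p) = (87 + 21) / 1000 = 108/1000 = 0.1080 → 10.8 map units.

10.8 map units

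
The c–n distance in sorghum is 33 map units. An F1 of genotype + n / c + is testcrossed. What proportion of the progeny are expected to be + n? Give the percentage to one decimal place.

33.5%

A map distance of 33 map units corresponds to a recombination frequency of 0.330.
The F1 is + n / c +, so + n is a parental gamete class with expected frequency (1 − r)/2 = 0.670/2 = 0.3350.
That is 0.3350 = 33.5% of the progeny.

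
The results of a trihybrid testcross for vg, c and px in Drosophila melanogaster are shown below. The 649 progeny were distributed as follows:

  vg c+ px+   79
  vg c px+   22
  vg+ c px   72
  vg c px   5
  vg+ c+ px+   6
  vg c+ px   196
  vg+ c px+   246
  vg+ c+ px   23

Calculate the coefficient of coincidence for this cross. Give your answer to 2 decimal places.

The two most frequent reciprocal classes, vg+ c px+ and vg c+ px, are the parental types, so the F1 was vg+ c px+ / vg c+ px.
The two rarest classes, vg+ c+ px+ and vg c px, are the double crossovers. Comparing them with the parentals, only the c allele has switched, so c is the middle locus and the order is vg – c – px.
vg–c: (45 + 11)/649 = 0.0863; c–px: (151 + 11)/649 = 0.2496.
Expected DCO frequency = 0.0863 × 0.2496 ≈ 0.02154; observed = 11/649 ≈ 0.01695.
Coefficient of coincidence = 0.01695/0.02154 ≈ 0.79.

0.79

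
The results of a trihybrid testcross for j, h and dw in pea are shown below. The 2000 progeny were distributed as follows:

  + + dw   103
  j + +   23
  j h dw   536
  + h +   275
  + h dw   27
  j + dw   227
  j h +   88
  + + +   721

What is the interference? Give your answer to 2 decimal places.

The two most frequent reciprocal classes, j h dw and + + +, are the parental types, so the F1 was j h dw / + + +.
The two rarest classes, + h dw and j + +, are the double crossovers. Comparing them with the parentals, only the j allele has switched, so j is the middle locus and the order is h – j – dw.
h–j: (502 + 50)/2000 = 0.2760; j–dw: (191 + 50)/2000 = 0.1205.
Expected DCO frequency = 0.2760 × 0.1205 ≈ 0.03326; observed = 50/2000 ≈ 0.02500.
Coefficient of coincidence = 0.02500/0.03326 ≈ 0.75; interference = 1 − 0.75 = 0.25.

0.25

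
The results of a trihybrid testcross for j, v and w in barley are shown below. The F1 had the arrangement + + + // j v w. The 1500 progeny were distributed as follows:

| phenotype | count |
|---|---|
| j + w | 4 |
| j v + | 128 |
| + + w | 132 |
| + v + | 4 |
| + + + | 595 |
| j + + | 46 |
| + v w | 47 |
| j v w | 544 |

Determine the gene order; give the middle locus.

v

The two rarest classes, + v + and j + w, are the double crossovers. Comparing them with the parentals, only the v allele has switched, so v is the middle locus and the order is j – v – w.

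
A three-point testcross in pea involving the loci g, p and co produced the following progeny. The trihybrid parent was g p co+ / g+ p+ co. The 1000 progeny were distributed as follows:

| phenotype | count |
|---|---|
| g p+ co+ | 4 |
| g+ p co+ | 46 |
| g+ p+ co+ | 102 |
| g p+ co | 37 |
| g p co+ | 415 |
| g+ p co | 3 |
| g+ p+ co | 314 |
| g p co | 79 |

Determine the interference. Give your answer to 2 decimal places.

0.59

The two rarest classes, g p+ co+ and g+ p co, are the double crossovers. Comparing them with the parentals, only the p allele has switched, so p is the middle locus and the order is g – p – co.
g–p: (83 + 7)/1000 = 0.0900; p–co: (181 + 7)/1000 = 0.1880.
Expected DCO frequency = 0.0900 × 0.1880 ≈ 0.01692; observed = 7/1000 ≈ 0.00700.
Coefficient of coincidence = 0.00700/0.01692 ≈ 0.41; interference = 1 − 0.41 = 0.59.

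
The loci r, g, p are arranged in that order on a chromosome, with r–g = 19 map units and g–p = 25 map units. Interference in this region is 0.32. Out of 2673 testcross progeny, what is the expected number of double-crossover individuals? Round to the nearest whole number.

Map distances give recombination frequencies of 0.190 and 0.250 for the two intervals.
With interference 0.32 (so coincidence = 0.68), expected double-crossover frequency = 0.190 × 0.250 × 0.68 = 0.03230.
Expected number = 0.03230 × 2673 = 86.34 ≈ 86.

86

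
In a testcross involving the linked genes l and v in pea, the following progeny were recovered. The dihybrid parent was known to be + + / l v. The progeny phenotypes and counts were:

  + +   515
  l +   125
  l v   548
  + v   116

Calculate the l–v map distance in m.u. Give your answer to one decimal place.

18.5 m.u.

The recombinant classes are + v and l +: 116 + 125 = 241.
Recombination frequency = 241/1304 = 0.1848 ≈ 18.5%, i.e. 18.5 m.u.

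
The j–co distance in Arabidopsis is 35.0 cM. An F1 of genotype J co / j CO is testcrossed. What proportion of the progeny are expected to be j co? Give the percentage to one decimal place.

A map distance of 35.0 cM corresponds to a recombination frequency of 0.350.
The F1 is J co / j CO, so j co is a recombinant gamete class with expected frequency r/2 = 0.350/2 = 0.1750.
That is 0.1750 = 17.5% of the progeny.

17.5%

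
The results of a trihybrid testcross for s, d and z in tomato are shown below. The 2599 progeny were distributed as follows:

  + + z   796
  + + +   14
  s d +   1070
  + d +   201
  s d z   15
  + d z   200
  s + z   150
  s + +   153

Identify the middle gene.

The two most frequent reciprocal classes, + + z and s d +, are the parental types, so the F1 was + + z / s d +.
The two rarest classes, + + + and s d z, are the double crossovers. Comparing them with the parentals, only the z allele has switched, so z is the middle locus and the order is s – z – d.

z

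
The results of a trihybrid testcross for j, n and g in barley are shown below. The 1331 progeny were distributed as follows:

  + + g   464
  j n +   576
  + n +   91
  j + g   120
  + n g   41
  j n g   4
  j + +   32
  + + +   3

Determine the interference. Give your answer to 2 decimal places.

0.47

The two most frequent reciprocal classes, + + g and j n +, are the parental types, so the F1 was + + g / j n +.
The two rarest classes, + + + and j n g, are the double crossovers. Comparing them with the parentals, only the g allele has switched, so g is the middle locus and the order is j – g – n.
j–g: (211 + 7)/1331 = 0.1638; g–n: (73 + 7)/1331 = 0.0601.
Expected DCO frequency = 0.1638 × 0.0601 ≈ 0.00984; observed = 7/1331 ≈ 0.00526.
Coefficient of coincidence = 0.00526/0.00984 ≈ 0.53; interference = 1 − 0.53 = 0.47.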